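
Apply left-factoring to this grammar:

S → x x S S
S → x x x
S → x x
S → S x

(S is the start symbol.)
S → x x S'
S' → S S
S' → x
S' → ε
S → S x

Left-factoring transforms A → αβ₁ | αβ₂ into A → αA' and A' → β₁ | β₂
(α is the longest common prefix among the alternatives). Repeat until
no nonterminal has two alternatives with a common prefix.

Round 1: S has alternatives sharing prefix 'x x'. Introduce S': S → x x S'
  Add: S' → S S
  Add: S' → x
  Add: S' → ε

No remaining common prefixes — done.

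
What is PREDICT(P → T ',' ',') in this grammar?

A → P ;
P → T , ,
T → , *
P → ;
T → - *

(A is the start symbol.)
{ ',', '-' }

PREDICT(P → T ',' ',') = (FIRST(RHS) \ {ε}) ∪ (FOLLOW(P) if ε ∈ FIRST(RHS), i.e. RHS ⇒* ε)
FIRST(T) = { ',', '-' }
FIRST(T ',' ',') = { ',', '-' }
ε ∉ FIRST(T ',' ','), so FOLLOW(P) is not added.
PREDICT(P → T ',' ',') = { ',', '-' }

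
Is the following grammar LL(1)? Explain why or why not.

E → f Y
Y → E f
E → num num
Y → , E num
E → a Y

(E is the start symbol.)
Yes, the grammar is LL(1).

A grammar is LL(1) if for each non-terminal N with multiple productions, the predict sets of those productions are pairwise disjoint, where PREDICT(N → α) = (FIRST(α) \ {ε}) ∪ (FOLLOW(N) if α ⇒* ε).

Relevant sets:
  FIRST(E) = { 'a', 'f', 'num' }

For E:
  PREDICT(E → f Y) = { 'f' }
  PREDICT(E → num num) = { 'num' }
  PREDICT(E → a Y) = { 'a' }
For Y:
  PREDICT(Y → E f) = { 'a', 'f', 'num' }
  PREDICT(Y → ',' E num) = { ',' }

All predict sets are disjoint. The grammar IS LL(1).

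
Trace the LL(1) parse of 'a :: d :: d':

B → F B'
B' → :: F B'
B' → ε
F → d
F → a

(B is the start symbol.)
LL(1) parsing maintains a stack (initially the start symbol over $) and the input. At each step: if the stack top is a terminal, match it against the current input token; if it is a non-terminal N, replace it with the RHS of M[N, lookahead] (the unique production whose predict set contains the lookahead).

Stack is shown with the top on the left.

Stack      Input          Action
--------------------------------
B $        a :: d :: d $  output B → F B'
F B' $     a :: d :: d $  output F → a
a B' $     a :: d :: d $  match 'a'
B' $       :: d :: d $    output B' → :: F B'
:: F B' $  :: d :: d $    match '::'
F B' $     d :: d $       output F → d
d B' $     d :: d $       match 'd'
B' $       :: d $         output B' → :: F B'
:: F B' $  :: d $         match '::'
F B' $     d $            output F → d
d B' $     d $            match 'd'
B' $       $              output B' → ε
$          $              accept

The string is accepted.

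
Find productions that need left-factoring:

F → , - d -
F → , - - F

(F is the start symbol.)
Left-factoring is needed when two productions for the same non-terminal
share a common prefix on the right-hand side.

Productions for F:
  F → , - d -
  F → , - - F

Found common prefix ', -' in productions for F

Answer: Yes, F has productions with common prefix ', -'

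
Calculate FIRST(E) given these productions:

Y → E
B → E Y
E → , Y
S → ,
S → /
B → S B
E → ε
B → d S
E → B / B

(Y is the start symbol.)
To compute FIRST(E), examine every production with E on the left-hand side, reading each right-hand side left to right until a non-nullable symbol is reached.

FIRST sets of the other non-terminals involved (by the same procedure, iterated to a fixed point):
  FIRST(B) = { ',', '/', 'd', ε }

From E → , Y:
  - ',' is a terminal: add ',' and stop
From E → ε:
  - ε-production, so ε ∈ FIRST(E)
From E → B / B:
  - B is a non-terminal: add FIRST(B) \ {ε} = { ',', '/', 'd' }
    B is nullable, so continue to the next symbol
  - '/' is a terminal: add '/' and stop

Collecting: FIRST(E) = { ',', '/', 'd', ε }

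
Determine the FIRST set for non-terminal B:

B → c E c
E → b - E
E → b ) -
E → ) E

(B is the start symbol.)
From B → c E c:
  - c is a terminal: add 'c' and stop

Collecting: FIRST(B) = { 'c' }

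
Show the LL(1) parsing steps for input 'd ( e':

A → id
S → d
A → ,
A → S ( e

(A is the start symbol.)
LL(1) parsing maintains a stack (initially the start symbol over $) and the input. At each step: if the stack top is a terminal, match it against the current input token; if it is a non-terminal N, replace it with the RHS of M[N, lookahead] (the unique production whose predict set contains the lookahead).

Stack is shown with the top on the left.

Stack    Input    Action
------------------------
A $      d ( e $  output A → S ( e
S ( e $  d ( e $  output S → d
d ( e $  d ( e $  match 'd'
( e $    ( e $    match '('
e $      e $      match 'e'
$        $        accept

The string is accepted.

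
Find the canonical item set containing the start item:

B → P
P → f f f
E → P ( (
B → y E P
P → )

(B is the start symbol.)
{ [B → . P], [B → . y E P], [B' → . B], [P → . )], [P → . f f f] }

First, augment the grammar with B' → B
I₀ = CLOSURE({ [B' → . B] }):
  [B' → . B] has the dot before B: add [B → . P], [B → . y E P]
  [B → . P] has the dot before P: add [P → . f f f], [P → . )]
No further items can be added.

I₀ = { [B → . P], [B → . y E P], [B' → . B], [P → . )], [P → . f f f] }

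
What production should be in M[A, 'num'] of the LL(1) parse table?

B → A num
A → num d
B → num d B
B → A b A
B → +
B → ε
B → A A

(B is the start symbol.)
A → num d

To find M[A, 'num'], we find productions for A where 'num' is in the predict set (PREDICT(N → α) = (FIRST(α) \ {ε}) ∪ (FOLLOW(N) if α ⇒* ε)).

A → num d: PREDICT = { 'num' }
  'num' is in predict set, so this production goes in M[A, 'num']

M[A, 'num'] = A → num d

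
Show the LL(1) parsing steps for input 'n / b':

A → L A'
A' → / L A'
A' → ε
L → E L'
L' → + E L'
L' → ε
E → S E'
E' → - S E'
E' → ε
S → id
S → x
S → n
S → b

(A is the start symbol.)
Stack is shown with the top on the left.

Stack         Input    Action
-----------------------------
A $           n / b $  output A → L A'
L A' $        n / b $  output L → E L'
E L' A' $     n / b $  output E → S E'
S E' L' A' $  n / b $  output S → n
n E' L' A' $  n / b $  match 'n'
E' L' A' $    / b $    output E' → ε
L' A' $       / b $    output L' → ε
A' $          / b $    output A' → / L A'
/ L A' $      / b $    match '/'
L A' $        b $      output L → E L'
E L' A' $     b $      output E → S E'
S E' L' A' $  b $      output S → b
b E' L' A' $  b $      match 'b'
E' L' A' $    $        output E' → ε
L' A' $       $        output L' → ε
A' $          $        output A' → ε
$             $        accept

The string is accepted.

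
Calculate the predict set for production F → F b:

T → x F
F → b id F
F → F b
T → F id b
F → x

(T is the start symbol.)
PREDICT(F → F b) = (FIRST(RHS) \ {ε}) ∪ (FOLLOW(F) if ε ∈ FIRST(RHS), i.e. RHS ⇒* ε)
FIRST(F) = { 'b', 'x' }
FIRST(F b) = { 'b', 'x' }
ε ∉ FIRST(F b), so FOLLOW(F) is not added.
PREDICT(F → F b) = { 'b', 'x' }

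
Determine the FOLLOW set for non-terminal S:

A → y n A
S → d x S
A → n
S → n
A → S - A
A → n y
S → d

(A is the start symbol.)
In S → d x S: S is at the end; this adds FOLLOW(S) to itself — nothing new
In A → S - A: S is followed by '-' A, add FIRST('-' A) \ {ε} = { '-' }

Taking the union: FOLLOW(S) = { '-' }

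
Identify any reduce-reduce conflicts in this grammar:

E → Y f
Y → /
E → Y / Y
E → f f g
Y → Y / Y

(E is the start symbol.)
Yes — I9: [E → Y / Y .] vs [Y → Y / Y .]

A reduce-reduce conflict occurs when an LR(0) state has two complete items [A → α .] and [B → β .] — both call for a reduction, and with no lookahead the parser cannot choose between them.

Augment with E' → E and build the canonical LR(0) collection (I0 = CLOSURE({[E' → . E]}), then GOTO on every symbol after a dot until no new states appear). It has 12 states:
  I0: { [E → . Y / Y], [E → . Y f], [E → . f f g], [E' → . E], [Y → . /], [Y → . Y / Y] }  — shift
  I1: { [Y → / .] }  — reduce
  I2: { [E' → E .] }  — accept
  I3: { [E → Y . / Y], [E → Y . f], [Y → Y . / Y] }  — shift
  I4: { [E → f . f g] }  — shift
  I5: { [E → f f . g] }  — shift
  I6: { [E → f f g .] }  — reduce
  I7: { [E → Y / . Y], [Y → . /], [Y → . Y / Y], [Y → Y / . Y] }  — shift
  I8: { [E → Y f .] }  — reduce
  I9: { [E → Y / Y .], [Y → Y . / Y], [Y → Y / Y .] }  — shift, 2 reduces
  I10: { [Y → . /], [Y → . Y / Y], [Y → Y / . Y] }  — shift
  I11: { [Y → Y . / Y], [Y → Y / Y .] }  — shift, reduce

I9 contains complete items [E → Y / Y .], [Y → Y / Y .] — reduce-reduce conflict.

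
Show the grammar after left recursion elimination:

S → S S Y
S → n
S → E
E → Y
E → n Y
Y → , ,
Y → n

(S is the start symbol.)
S → n S'
S → E S'
S' → S Y S'
S' → ε
E → Y
E → n Y
Y → , ,
Y → n

S is directly left-recursive. The standard transformation for
  A → A α₁ | ... | A α_m | β₁ | ... | β_n
is
  A  → β₁ A' | ... | β_n A'
  A' → α₁ A' | ... | α_m A' | ε

S → n becomes S → n S'
S → E becomes S → E S'
S → S S Y becomes S' → S Y S'
Add S' → ε

Productions for other non-terminals are unchanged:
  E → Y
  E → n Y
  Y → , ,
  Y → n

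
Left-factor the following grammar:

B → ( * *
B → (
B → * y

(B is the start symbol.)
B → ( B'
B' → * *
B' → ε
B → * y

Left-factoring transforms A → αβ₁ | αβ₂ into A → αA' and A' → β₁ | β₂
(α is the longest common prefix among the alternatives). Repeat until
no nonterminal has two alternatives with a common prefix.

Round 1: B has alternatives sharing prefix '('. Introduce B': B → ( B'
  Add: B' → * *
  Add: B' → ε

No remaining common prefixes — done.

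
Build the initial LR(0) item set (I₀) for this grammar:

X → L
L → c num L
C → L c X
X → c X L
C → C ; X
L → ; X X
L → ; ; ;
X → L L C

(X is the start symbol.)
{ [L → . ; ; ;], [L → . ; X X], [L → . c num L], [X → . L L C], [X → . L], [X → . c X L], [X' → . X] }

First, augment the grammar with X' → X
I₀ = CLOSURE({ [X' → . X] }):
  [X' → . X] has the dot before X: add [X → . L], [X → . c X L], [X → . L L C]
  [X → . L] has the dot before L: add [L → . c num L], [L → . ; X X], [L → . ; ; ;]
No further items can be added.

I₀ = { [L → . ; ; ;], [L → . ; X X], [L → . c num L], [X → . L L C], [X → . L], [X → . c X L], [X' → . X] }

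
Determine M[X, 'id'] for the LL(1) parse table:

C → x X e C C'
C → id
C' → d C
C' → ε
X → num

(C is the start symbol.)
To find M[X, 'id'], we find productions for X where 'id' is in the predict set (PREDICT(N → α) = (FIRST(α) \ {ε}) ∪ (FOLLOW(N) if α ⇒* ε)).

X → num: PREDICT = { 'num' }

M[X, 'id'] is empty (no production applies)

Answer: Empty (error entry)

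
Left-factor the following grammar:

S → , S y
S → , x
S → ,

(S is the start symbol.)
Left-factoring transforms A → αβ₁ | αβ₂ into A → αA' and A' → β₁ | β₂
(α is the longest common prefix among the alternatives). Repeat until
no nonterminal has two alternatives with a common prefix.

Round 1: S has alternatives sharing prefix ','. Introduce S': S → , S'
  Add: S' → S y
  Add: S' → x
  Add: S' → ε

No remaining common prefixes — done.

Resulting grammar:
S → , S'
S' → S y
S' → x
S' → ε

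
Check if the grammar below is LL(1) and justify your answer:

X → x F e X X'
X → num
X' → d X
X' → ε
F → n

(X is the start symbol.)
Relevant sets:
  FOLLOW(X') = { $, 'd' }

For X:
  PREDICT(X → x F e X X') = { 'x' }
  PREDICT(X → num) = { 'num' }
For X':
  PREDICT(X' → d X) = { 'd' }
  PREDICT(X' → ε) = { $, 'd' }
F has a single production, so nothing to check there.

Conflict found: Predict set conflict for X': { 'd' }
The grammar is NOT LL(1).

Answer: No. Predict set conflict for X': { 'd' }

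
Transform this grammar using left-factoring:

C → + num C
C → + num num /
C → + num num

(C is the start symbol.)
C → + num C'
C' → C
C' → num C''
C'' → /
C'' → ε

Left-factoring transforms A → αβ₁ | αβ₂ into A → αA' and A' → β₁ | β₂
(α is the longest common prefix among the alternatives). Repeat until
no nonterminal has two alternatives with a common prefix.

Round 1: C has alternatives sharing prefix '+ num'. Introduce C': C → + num C'
  Add: C' → C
  Add: C' → num /
  Add: C' → num

Round 2: C' has alternatives sharing prefix 'num'. Introduce C'': C' → num C''
  Add: C'' → /
  Add: C'' → ε

No remaining common prefixes — done.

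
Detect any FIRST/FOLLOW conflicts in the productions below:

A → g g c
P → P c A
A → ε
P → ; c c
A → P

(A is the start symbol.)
Nullable non-terminals: A.
FIRST sets used below: FIRST(P) = { ';' }

A: nullable alternative(s) A → ε; FOLLOW(A) = { $, 'c' }
  A → g g c: FIRST \ {ε} = { 'g' } — disjoint from FOLLOW(A)
  A → ε: FIRST \ {ε} = { } — this is the only nullable alternative, skip
  A → P: FIRST \ {ε} = { ';' } — disjoint from FOLLOW(A)

P has no nullable alternative, so no FIRST/FOLLOW check is needed there.

No FIRST/FOLLOW conflicts found.

Answer: No FIRST/FOLLOW conflicts.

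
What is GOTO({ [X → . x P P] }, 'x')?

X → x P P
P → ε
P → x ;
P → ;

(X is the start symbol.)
{ [P → . ;], [P → . x ;], [P → .], [X → x . P P] }

GOTO(I, 'x') = CLOSURE({ [A → αX.β] : [A → α.Xβ] ∈ I, X = 'x' })

Items with dot before 'x', with the dot advanced:
  [X → . x P P] → [X → x . P P]
Closure of the advanced items:
  [X → x . P P] has the dot before P: add [P → .], [P → . x ;], [P → . ;]

GOTO = { [P → . ;], [P → . x ;], [P → .], [X → x . P P] }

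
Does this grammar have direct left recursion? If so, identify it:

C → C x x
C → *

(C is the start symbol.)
Yes, C is left-recursive

Direct left recursion occurs when N → N α for some non-terminal N (the right-hand side begins with the left-hand side itself).

C → C x x: LEFT RECURSIVE (starts with C)
C → *: starts with '*'

The grammar has direct left recursion on: C.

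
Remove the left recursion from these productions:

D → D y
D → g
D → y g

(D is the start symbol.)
D → g D'
D → y g D'
D' → y D'
D' → ε

D is directly left-recursive. The standard transformation for
  A → A α₁ | ... | A α_m | β₁ | ... | β_n
is
  A  → β₁ A' | ... | β_n A'
  A' → α₁ A' | ... | α_m A' | ε

D → g becomes D → g D'
D → y g becomes D → y g D'
D → D y becomes D' → y D'
Add D' → ε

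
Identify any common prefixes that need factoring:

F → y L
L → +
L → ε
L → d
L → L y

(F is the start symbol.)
No, left-factoring is not needed

Left-factoring is needed when two productions for the same non-terminal
share a common prefix on the right-hand side.

Productions for L:
  L → +
  L → ε
  L → d
  L → L y

No common prefixes found.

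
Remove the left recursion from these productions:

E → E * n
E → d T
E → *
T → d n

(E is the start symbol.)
E is directly left-recursive. The standard transformation for
  A → A α₁ | ... | A α_m | β₁ | ... | β_n
is
  A  → β₁ A' | ... | β_n A'
  A' → α₁ A' | ... | α_m A' | ε

E → d T becomes E → d T E'
E → * becomes E → * E'
E → E * n becomes E' → * n E'
Add E' → ε

Productions for other non-terminals are unchanged:
  T → d n

Resulting grammar:
E → d T E'
E → * E'
E' → * n E'
E' → ε
T → d n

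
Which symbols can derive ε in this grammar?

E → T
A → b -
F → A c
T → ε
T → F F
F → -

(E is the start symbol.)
{ 'E', 'T' }

ε-productions: T → ε
So T is immediately nullable.
E → T: every symbol on the right is nullable, so E is nullable too.
No further non-terminal can be added: every production for the remaining non-terminals contains a terminal or a non-nullable non-terminal.
Nullable = { 'E', 'T' }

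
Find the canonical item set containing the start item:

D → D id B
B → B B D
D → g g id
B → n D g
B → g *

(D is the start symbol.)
{ [D → . D id B], [D → . g g id], [D' → . D] }

First, augment the grammar with D' → D
I₀ = CLOSURE({ [D' → . D] }):
  [D' → . D] has the dot before D: add [D → . D id B], [D → . g g id]
No further items can be added.

I₀ = { [D → . D id B], [D → . g g id], [D' → . D] }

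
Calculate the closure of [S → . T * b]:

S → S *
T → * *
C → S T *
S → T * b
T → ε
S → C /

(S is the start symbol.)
To compute CLOSURE, for each item [A → α.Bβ] where B is a non-terminal, add [B → .γ] for all productions B → γ; repeat for the newly added items until nothing changes.

Start with: [S → . T * b]
  [S → . T * b] has the dot before T: add [T → . * *], [T → .]
No further items can be added.

CLOSURE = { [S → . T * b], [T → . * *], [T → .] }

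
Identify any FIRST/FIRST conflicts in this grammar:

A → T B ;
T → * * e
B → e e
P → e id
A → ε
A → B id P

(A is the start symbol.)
A FIRST/FIRST conflict occurs when two productions N → α and N → β for the same non-terminal have FIRST(α) ∩ FIRST(β) ≠ ∅ (with ε ∈ FIRST of a nullable right-hand side, so two nullable alternatives also conflict).

FIRST sets of the non-terminals at (or reachable through a nullable prefix from) the front of some alternative:
  FIRST(T) = { '*' }
  FIRST(B) = { 'e' }

Productions for A:
  A → T B ;: FIRST = { '*' }
  A → ε: FIRST = { ε }
  A → B id P: FIRST = { 'e' }
T, B, P have only one production, so no FIRST/FIRST conflict is possible there.

All alternatives of each non-terminal have pairwise disjoint FIRST sets.

Answer: No FIRST/FIRST conflicts.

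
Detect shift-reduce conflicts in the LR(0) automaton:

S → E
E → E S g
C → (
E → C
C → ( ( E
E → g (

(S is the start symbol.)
A shift-reduce conflict occurs when an LR(0) state has both:
  - a complete (reduce) item [A → α .] (dot at the end), and
  - a shift item [B → β . c γ] (dot before a terminal).

Augment with S' → S and build the canonical LR(0) collection (I0 = CLOSURE({[S' → . S]}), then GOTO on every symbol after a dot until no new states appear). It has 11 states:
  I0: { [C → . ( ( E], [C → . (], [E → . C], [E → . E S g], [E → . g (], [S → . E], [S' → . S] }  — shift
  I1: { [C → ( . ( E], [C → ( .] }  — shift, reduce
  I2: { [E → C .] }  — reduce
  I3: { [C → . ( ( E], [C → . (], [E → . C], [E → . E S g], [E → . g (], [E → E . S g], [S → . E], [S → E .] }  — shift, reduce
  I4: { [S' → S .] }  — accept
  I5: { [E → g . (] }  — shift
  I6: { [E → g ( .] }  — reduce
  I7: { [E → E S . g] }  — shift
  I8: { [E → E S g .] }  — reduce
  I9: { [C → ( ( . E], [C → . ( ( E], [C → . (], [E → . C], [E → . E S g], [E → . g (] }  — shift
  I10: { [C → ( ( E .], [C → . ( ( E], [C → . (], [E → . C], [E → . E S g], [E → . g (], [E → E . S g], [S → . E] }  — shift, reduce

I1 contains reduce item [C → ( .] and shift item [C → ( . ( E] — shift-reduce conflict.
I3 contains reduce item [S → E .] and shift items [C → . (], [C → . ( ( E], [E → . g (] — shift-reduce conflict.
I10 contains reduce item [C → ( ( E .] and shift items [C → . (], [C → . ( ( E], [E → . g (] — shift-reduce conflict.

Answer: Yes — I1: [C → ( .] vs [C → ( . ( E]; I3: [S → E .] vs [C → . (]; I10: [C → ( ( E .] vs [C → . (]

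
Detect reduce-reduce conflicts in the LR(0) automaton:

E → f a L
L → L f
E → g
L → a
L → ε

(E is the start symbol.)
A reduce-reduce conflict occurs when an LR(0) state has two complete items [A → α .] and [B → β .] — both call for a reduction, and with no lookahead the parser cannot choose between them.

Augment with E' → E and build the canonical LR(0) collection (I0 = CLOSURE({[E' → . E]}), then GOTO on every symbol after a dot until no new states appear). It has 8 states:
  I0: { [E → . f a L], [E → . g], [E' → . E] }  — shift
  I1: { [E' → E .] }  — accept
  I2: { [E → f . a L] }  — shift
  I3: { [E → g .] }  — reduce
  I4: { [E → f a . L], [L → . L f], [L → . a], [L → .] }  — shift, reduce
  I5: { [E → f a L .], [L → L . f] }  — shift, reduce
  I6: { [L → a .] }  — reduce
  I7: { [L → L f .] }  — reduce

No state contains more than one complete item.

Answer: No reduce-reduce conflicts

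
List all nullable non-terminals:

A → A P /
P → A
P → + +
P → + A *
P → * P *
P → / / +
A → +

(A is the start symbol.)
A non-terminal is nullable if it can derive ε (the empty string): either it has an ε-production, or it has a production whose right-hand side consists entirely of nullable non-terminals.

There are no ε-productions, so no non-terminal can derive ε.
No non-terminals are nullable.

Answer: None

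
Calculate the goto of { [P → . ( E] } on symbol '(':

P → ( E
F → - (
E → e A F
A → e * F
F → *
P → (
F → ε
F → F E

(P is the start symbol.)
{ [E → . e A F], [P → ( . E] }

GOTO(I, '(') = CLOSURE({ [A → αX.β] : [A → α.Xβ] ∈ I, X = '(' })

Items with dot before '(', with the dot advanced:
  [P → . ( E] → [P → ( . E]
Closure of the advanced items:
  [P → ( . E] has the dot before E: add [E → . e A F]

GOTO = { [E → . e A F], [P → ( . E] }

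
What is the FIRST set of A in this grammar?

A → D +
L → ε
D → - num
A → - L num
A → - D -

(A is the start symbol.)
{ '-' }

To compute FIRST(A), examine every production with A on the left-hand side, reading each right-hand side left to right until a non-nullable symbol is reached.

FIRST sets of the other non-terminals involved (by the same procedure, iterated to a fixed point):
  FIRST(D) = { '-' }

From A → D +:
  - D is a non-terminal: add FIRST(D) \ {ε} = { '-' }
    D is not nullable, so stop
From A → - L num:
  - '-' is a terminal: add '-' and stop
From A → - D -:
  - '-' is a terminal: add '-' and stop

Collecting: FIRST(A) = { '-' }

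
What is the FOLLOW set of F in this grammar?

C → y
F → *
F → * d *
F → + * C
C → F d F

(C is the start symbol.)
In C → F d F: F is followed by d F, add FIRST(d F) \ {ε} = { 'd' }
In C → F d F: F is at the end, add FOLLOW(C)

The FOLLOW sets referred to above (computed the same way, to a fixed point):
  FOLLOW(C) = { $, 'd' }

Taking the union: FOLLOW(F) = { $, 'd' }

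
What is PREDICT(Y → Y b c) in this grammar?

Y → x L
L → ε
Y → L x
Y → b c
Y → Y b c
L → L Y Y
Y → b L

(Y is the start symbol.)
PREDICT(Y → Y b c) = (FIRST(RHS) \ {ε}) ∪ (FOLLOW(Y) if ε ∈ FIRST(RHS), i.e. RHS ⇒* ε)
FIRST(Y) = { 'b', 'x' }
FIRST(Y b c) = { 'b', 'x' }
ε ∉ FIRST(Y b c), so FOLLOW(Y) is not added.
PREDICT(Y → Y b c) = { 'b', 'x' }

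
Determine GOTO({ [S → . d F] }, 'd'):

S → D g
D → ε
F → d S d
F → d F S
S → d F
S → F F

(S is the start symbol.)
{ [F → . d F S], [F → . d S d], [S → d . F] }

GOTO(I, 'd') = CLOSURE({ [A → αX.β] : [A → α.Xβ] ∈ I, X = 'd' })

Items with dot before 'd', with the dot advanced:
  [S → . d F] → [S → d . F]
Closure of the advanced items:
  [S → d . F] has the dot before F: add [F → . d S d], [F → . d F S]

GOTO = { [F → . d F S], [F → . d S d], [S → d . F] }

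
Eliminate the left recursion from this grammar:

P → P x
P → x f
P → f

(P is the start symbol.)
P → x f P'
P → f P'
P' → x P'
P' → ε

P is directly left-recursive. The standard transformation for
  A → A α₁ | ... | A α_m | β₁ | ... | β_n
is
  A  → β₁ A' | ... | β_n A'
  A' → α₁ A' | ... | α_m A' | ε

P → x f becomes P → x f P'
P → f becomes P → f P'
P → P x becomes P' → x P'
Add P' → ε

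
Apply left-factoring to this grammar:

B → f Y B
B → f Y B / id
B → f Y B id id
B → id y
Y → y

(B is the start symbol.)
Left-factoring transforms A → αβ₁ | αβ₂ into A → αA' and A' → β₁ | β₂
(α is the longest common prefix among the alternatives). Repeat until
no nonterminal has two alternatives with a common prefix.

Round 1: B has alternatives sharing prefix 'f Y B'. Introduce B': B → f Y B B'
  Add: B' → ε
  Add: B' → / id
  Add: B' → id id

No remaining common prefixes — done.

Resulting grammar:
B → f Y B B'
B' → ε
B' → / id
B' → id id
B → id y
Y → y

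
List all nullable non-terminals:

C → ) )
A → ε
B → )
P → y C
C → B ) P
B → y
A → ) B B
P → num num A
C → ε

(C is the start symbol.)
A non-terminal is nullable if it can derive ε (the empty string): either it has an ε-production, or it has a production whose right-hand side consists entirely of nullable non-terminals.

ε-productions: A → ε, C → ε
So A, C are immediately nullable.
No further non-terminal can be added: every production for the remaining non-terminals contains a terminal or a non-nullable non-terminal.
Nullable = { 'A', 'C' }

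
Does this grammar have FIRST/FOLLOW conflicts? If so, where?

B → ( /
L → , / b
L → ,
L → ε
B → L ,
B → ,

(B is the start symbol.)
Nullable non-terminals: L.

L: nullable alternative(s) L → ε; FOLLOW(L) = { ',' }
  L → , / b: FIRST \ {ε} = { ',' } — overlaps FOLLOW(L) on { ',' }: CONFLICT
  L → ,: FIRST \ {ε} = { ',' } — overlaps FOLLOW(L) on { ',' }: CONFLICT
  L → ε: FIRST \ {ε} = { } — this is the only nullable alternative, skip

B has no nullable alternative, so no FIRST/FOLLOW check is needed there.

So the grammar has 2 FIRST/FOLLOW conflicts (marked CONFLICT above).

Answer: Yes. L → ',' '/' b with FOLLOW(L) on { ',' }; L → ',' with FOLLOW(L) on { ',' }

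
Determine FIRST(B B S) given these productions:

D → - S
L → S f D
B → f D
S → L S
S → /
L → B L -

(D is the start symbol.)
FIRST sets of the non-terminals involved (from the grammar, by fixed-point iteration):
  FIRST(B) = { 'f' }

To compute FIRST(B B S), process the symbols left to right:
Symbol B is a non-terminal. Add FIRST(B) \ {ε} = { 'f' }
B is not nullable (ε ∉ FIRST(B)), so stop here.
FIRST(B B S) = { 'f' }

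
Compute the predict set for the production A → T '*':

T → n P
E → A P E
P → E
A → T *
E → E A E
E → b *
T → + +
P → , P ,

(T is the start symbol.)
{ '+', 'n' }

PREDICT(A → T '*') = (FIRST(RHS) \ {ε}) ∪ (FOLLOW(A) if ε ∈ FIRST(RHS), i.e. RHS ⇒* ε)
FIRST(T) = { '+', 'n' }
FIRST(T '*') = { '+', 'n' }
ε ∉ FIRST(T '*'), so FOLLOW(A) is not added.
PREDICT(A → T '*') = { '+', 'n' }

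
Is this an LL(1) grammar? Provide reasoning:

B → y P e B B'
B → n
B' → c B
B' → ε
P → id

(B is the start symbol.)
Relevant sets:
  FOLLOW(B') = { $, 'c' }

For B:
  PREDICT(B → y P e B B') = { 'y' }
  PREDICT(B → n) = { 'n' }
For B':
  PREDICT(B' → c B) = { 'c' }
  PREDICT(B' → ε) = { $, 'c' }
P has a single production, so nothing to check there.

Conflict found: Predict set conflict for B': { 'c' }
The grammar is NOT LL(1).

Answer: No. Predict set conflict for B': { 'c' }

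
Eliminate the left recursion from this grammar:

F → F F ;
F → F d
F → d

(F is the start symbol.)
F is directly left-recursive. The standard transformation for
  A → A α₁ | ... | A α_m | β₁ | ... | β_n
is
  A  → β₁ A' | ... | β_n A'
  A' → α₁ A' | ... | α_m A' | ε

F → d becomes F → d F'
F → F F ; becomes F' → F ; F'
F → F d becomes F' → d F'
Add F' → ε

Resulting grammar:
F → d F'
F' → F ; F'
F' → d F'
F' → ε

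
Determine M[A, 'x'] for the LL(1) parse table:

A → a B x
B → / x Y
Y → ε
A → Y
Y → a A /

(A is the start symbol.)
To find M[A, 'x'], we find productions for A where 'x' is in the predict set (PREDICT(N → α) = (FIRST(α) \ {ε}) ∪ (FOLLOW(N) if α ⇒* ε)).

Relevant sets:
  FIRST(Y) = { 'a', ε }
  FOLLOW(A) = { $, '/' }

A → a B x: PREDICT = { 'a' }
A → Y: PREDICT = { $, '/', 'a' }

M[A, 'x'] is empty (no production applies)

Answer: Empty (error entry)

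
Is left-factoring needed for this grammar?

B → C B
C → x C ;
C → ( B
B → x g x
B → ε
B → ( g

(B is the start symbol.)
Left-factoring is needed when two productions for the same non-terminal
share a common prefix on the right-hand side.

Productions for B:
  B → C B
  B → x g x
  B → ε
  B → ( g
Productions for C:
  C → x C ;
  C → ( B

No common prefixes found.

Answer: No, left-factoring is not needed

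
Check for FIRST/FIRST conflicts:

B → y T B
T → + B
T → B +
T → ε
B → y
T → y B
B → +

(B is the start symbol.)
A FIRST/FIRST conflict occurs when two productions N → α and N → β for the same non-terminal have FIRST(α) ∩ FIRST(β) ≠ ∅ (with ε ∈ FIRST of a nullable right-hand side, so two nullable alternatives also conflict).

FIRST sets of the non-terminals at (or reachable through a nullable prefix from) the front of some alternative:
  FIRST(B) = { '+', 'y' }

Productions for B:
  B → y T B: FIRST = { 'y' }
  B → y: FIRST = { 'y' }
  B → +: FIRST = { '+' }
Productions for T:
  T → + B: FIRST = { '+' }
  T → B +: FIRST = { '+', 'y' }
  T → ε: FIRST = { ε }
  T → y B: FIRST = { 'y' }

Conflict for B: B → y T B and B → y
  Overlap: { 'y' }
Conflict for T: T → + B and T → B +
  Overlap: { '+' }
Conflict for T: T → B + and T → y B
  Overlap: { 'y' }

Answer: Yes. B → y T B / B → y on { 'y' }; T → '+' B / T → B '+' on { '+' }; T → B '+' / T → y B on { 'y' }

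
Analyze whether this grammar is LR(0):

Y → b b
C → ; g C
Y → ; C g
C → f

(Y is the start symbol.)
Yes, the grammar is LR(0)

Augment with Y' → Y and build the canonical LR(0) collection (I0 = CLOSURE({[Y' → . Y]}), then GOTO on every symbol after a dot until no new states appear). It has 11 states:
  I0: { [Y → . ; C g], [Y → . b b], [Y' → . Y] }  — shift
  I1: { [C → . ; g C], [C → . f], [Y → ; . C g] }  — shift
  I2: { [Y' → Y .] }  — accept
  I3: { [Y → b . b] }  — shift
  I4: { [Y → b b .] }  — reduce
  I5: { [C → ; . g C] }  — shift
  I6: { [Y → ; C . g] }  — shift
  I7: { [C → f .] }  — reduce
  I8: { [Y → ; C g .] }  — reduce
  I9: { [C → . ; g C], [C → . f], [C → ; g . C] }  — shift
  I10: { [C → ; g C .] }  — reduce

Every state is either a pure shift/goto state or contains exactly one complete item and nothing to shift — no conflicts. The grammar is LR(0).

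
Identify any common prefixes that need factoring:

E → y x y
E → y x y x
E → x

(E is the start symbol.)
Left-factoring is needed when two productions for the same non-terminal
share a common prefix on the right-hand side.

Productions for E:
  E → y x y
  E → y x y x
  E → x

Found common prefix 'y x y' in productions for E

Answer: Yes, E has productions with common prefix 'y x y'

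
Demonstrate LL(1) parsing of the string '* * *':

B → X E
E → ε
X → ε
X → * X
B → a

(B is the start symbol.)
LL(1) parsing maintains a stack (initially the start symbol over $) and the input. At each step: if the stack top is a terminal, match it against the current input token; if it is a non-terminal N, replace it with the RHS of M[N, lookahead] (the unique production whose predict set contains the lookahead).

Stack is shown with the top on the left.

Stack    Input    Action
------------------------
B $      * * * $  output B → X E
X E $    * * * $  output X → * X
* X E $  * * * $  match '*'
X E $    * * $    output X → * X
* X E $  * * $    match '*'
X E $    * $      output X → * X
* X E $  * $      match '*'
X E $    $        output X → ε
E $      $        output E → ε
$        $        accept

The string is accepted.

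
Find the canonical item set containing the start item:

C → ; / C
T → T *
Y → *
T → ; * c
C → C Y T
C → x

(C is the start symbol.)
First, augment the grammar with C' → C
I₀ = CLOSURE({ [C' → . C] }):
  [C' → . C] has the dot before C: add [C → . ; / C], [C → . C Y T], [C → . x]
No further items can be added.

I₀ = { [C → . ; / C], [C → . C Y T], [C → . x], [C' → . C] }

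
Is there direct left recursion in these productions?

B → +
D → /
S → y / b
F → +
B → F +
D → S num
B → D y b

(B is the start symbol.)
Direct left recursion occurs when N → N α for some non-terminal N (the right-hand side begins with the left-hand side itself).

B → +: starts with '+'
D → /: starts with '/'
S → y / b: starts with y
F → +: starts with '+'
B → F +: starts with F
D → S num: starts with S
B → D y b: starts with D

No direct left recursion found.

Answer: No direct left recursion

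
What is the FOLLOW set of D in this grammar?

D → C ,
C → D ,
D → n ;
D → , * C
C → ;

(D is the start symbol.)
To compute FOLLOW(D), find every occurrence of D on a right-hand side N → α D β: add FIRST(β) \ {ε}, and if β is empty or nullable also add FOLLOW(N). Iterate to a fixed point.

D is the start symbol, so $ ∈ FOLLOW(D).
In C → D ,: D is followed by ',', add FIRST(',') \ {ε} = { ',' }

Taking the union: FOLLOW(D) = { $, ',' }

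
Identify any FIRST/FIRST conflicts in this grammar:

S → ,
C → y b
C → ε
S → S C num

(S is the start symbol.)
Yes. S → ',' / S → S C num on { ',' }

FIRST sets of the non-terminals at (or reachable through a nullable prefix from) the front of some alternative:
  FIRST(S) = { ',' }

Productions for S:
  S → ,: FIRST = { ',' }
  S → S C num: FIRST = { ',' }
Productions for C:
  C → y b: FIRST = { 'y' }
  C → ε: FIRST = { ε }

Conflict for S: S → , and S → S C num
  Overlap: { ',' }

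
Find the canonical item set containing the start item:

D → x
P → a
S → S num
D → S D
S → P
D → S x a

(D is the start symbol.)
First, augment the grammar with D' → D
I₀ = CLOSURE({ [D' → . D] }):
  [D' → . D] has the dot before D: add [D → . x], [D → . S D], [D → . S x a]
  [D → . S D] has the dot before S: add [S → . S num], [S → . P]
  [S → . P] has the dot before P: add [P → . a]
No further items can be added.

I₀ = { [D → . S D], [D → . S x a], [D → . x], [D' → . D], [P → . a], [S → . P], [S → . S num] }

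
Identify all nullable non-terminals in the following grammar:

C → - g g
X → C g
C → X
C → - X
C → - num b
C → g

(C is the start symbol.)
None

There are no ε-productions, so no non-terminal can derive ε.
No non-terminals are nullable.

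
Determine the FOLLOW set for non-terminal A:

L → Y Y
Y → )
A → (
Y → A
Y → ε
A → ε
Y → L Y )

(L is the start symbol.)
{ $, '(', ')' }

To compute FOLLOW(A), find every occurrence of A on a right-hand side N → α A β: add FIRST(β) \ {ε}, and if β is empty or nullable also add FOLLOW(N). Iterate to a fixed point.

In Y → A: A is at the end, add FOLLOW(Y)

The FOLLOW sets referred to above (computed the same way, to a fixed point):
  FOLLOW(Y) = { $, '(', ')' }

Taking the union: FOLLOW(A) = { $, '(', ')' }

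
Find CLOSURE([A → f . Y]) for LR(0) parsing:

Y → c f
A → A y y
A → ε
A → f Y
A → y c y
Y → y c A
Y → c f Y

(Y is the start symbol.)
Start with: [A → f . Y]
  [A → f . Y] has the dot before Y: add [Y → . c f], [Y → . y c A], [Y → . c f Y]
No further items can be added.

CLOSURE = { [A → f . Y], [Y → . c f Y], [Y → . c f], [Y → . y c A] }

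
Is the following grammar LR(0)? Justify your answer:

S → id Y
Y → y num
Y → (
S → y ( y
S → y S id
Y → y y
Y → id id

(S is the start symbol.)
Yes, the grammar is LR(0)

A grammar is LR(0) if no state in the canonical LR(0) collection has:
  - both a shift item (dot before a terminal) and a complete item (shift-reduce conflict), or
  - two or more complete items (reduce-reduce conflict; the accept item [S' → S .] counts as a complete item here).

Augment with S' → S and build the canonical LR(0) collection (I0 = CLOSURE({[S' → . S]}), then GOTO on every symbol after a dot until no new states appear). It has 15 states:
  I0: { [S → . id Y], [S → . y ( y], [S → . y S id], [S' → . S] }  — shift
  I1: { [S' → S .] }  — accept
  I2: { [S → id . Y], [Y → . (], [Y → . id id], [Y → . y num], [Y → . y y] }  — shift
  I3: { [S → . id Y], [S → . y ( y], [S → . y S id], [S → y . ( y], [S → y . S id] }  — shift
  I4: { [S → y ( . y] }  — shift
  I5: { [S → y S . id] }  — shift
  I6: { [S → y S id .] }  — reduce
  I7: { [S → y ( y .] }  — reduce
  I8: { [Y → ( .] }  — reduce
  I9: { [S → id Y .] }  — reduce
  I10: { [Y → id . id] }  — shift
  I11: { [Y → y . num], [Y → y . y] }  — shift
  I12: { [Y → y num .] }  — reduce
  I13: { [Y → y y .] }  — reduce
  I14: { [Y → id id .] }  — reduce

Every state is either a pure shift/goto state or contains exactly one complete item and nothing to shift — no conflicts. The grammar is LR(0).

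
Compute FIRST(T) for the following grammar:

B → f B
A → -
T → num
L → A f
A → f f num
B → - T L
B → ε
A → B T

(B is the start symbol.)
{ 'num' }

To compute FIRST(T), examine every production with T on the left-hand side, reading each right-hand side left to right until a non-nullable symbol is reached.

From T → num:
  - num is a terminal: add 'num' and stop

Collecting: FIRST(T) = { 'num' }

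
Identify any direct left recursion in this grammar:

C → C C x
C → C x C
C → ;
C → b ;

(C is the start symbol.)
Yes, C is left-recursive

Direct left recursion occurs when N → N α for some non-terminal N (the right-hand side begins with the left-hand side itself).

C → C C x: LEFT RECURSIVE (starts with C)
C → C x C: LEFT RECURSIVE (starts with C)
C → ;: starts with ';'
C → b ;: starts with b

The grammar has direct left recursion on: C.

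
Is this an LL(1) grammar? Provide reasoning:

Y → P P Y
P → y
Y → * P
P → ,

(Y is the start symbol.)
Yes, the grammar is LL(1).

Relevant sets:
  FIRST(P) = { ',', 'y' }

For Y:
  PREDICT(Y → P P Y) = { ',', 'y' }
  PREDICT(Y → '*' P) = { '*' }
For P:
  PREDICT(P → y) = { 'y' }
  PREDICT(P → ',') = { ',' }

All predict sets are disjoint. The grammar IS LL(1).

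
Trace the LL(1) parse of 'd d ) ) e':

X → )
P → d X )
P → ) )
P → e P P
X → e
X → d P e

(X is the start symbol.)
LL(1) parsing maintains a stack (initially the start symbol over $) and the input. At each step: if the stack top is a terminal, match it against the current input token; if it is a non-terminal N, replace it with the RHS of M[N, lookahead] (the unique production whose predict set contains the lookahead).

Stack is shown with the top on the left.

Stack      Input        Action
------------------------------
X $        d d ) ) e $  output X → d P e
d P e $    d d ) ) e $  match 'd'
P e $      d ) ) e $    output P → d X )
d X ) e $  d ) ) e $    match 'd'
X ) e $    ) ) e $      output X → )
) ) e $    ) ) e $      match ')'
) e $      ) e $        match ')'
e $        e $          match 'e'
$          $            accept

The string is accepted.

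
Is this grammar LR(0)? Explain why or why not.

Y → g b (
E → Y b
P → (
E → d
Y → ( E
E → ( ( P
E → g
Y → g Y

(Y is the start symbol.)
A grammar is LR(0) if no state in the canonical LR(0) collection has:
  - both a shift item (dot before a terminal) and a complete item (shift-reduce conflict), or
  - two or more complete items (reduce-reduce conflict; the accept item [Y' → Y .] counts as a complete item here).

Augment with Y' → Y and build the canonical LR(0) collection (I0 = CLOSURE({[Y' → . Y]}), then GOTO on every symbol after a dot until no new states appear). It has 16 states:
  I0: { [Y → . ( E], [Y → . g Y], [Y → . g b (], [Y' → . Y] }  — shift
  I1: { [E → . ( ( P], [E → . Y b], [E → . d], [E → . g], [Y → ( . E], [Y → . ( E], [Y → . g Y], [Y → . g b (] }  — shift
  I2: { [Y' → Y .] }  — accept
  I3: { [Y → . ( E], [Y → . g Y], [Y → . g b (], [Y → g . Y], [Y → g . b (] }  — shift
  I4: { [Y → g Y .] }  — reduce
  I5: { [Y → g b . (] }  — shift
  I6: { [Y → g b ( .] }  — reduce
  I7: { [E → ( . ( P], [E → . ( ( P], [E → . Y b], [E → . d], [E → . g], [Y → ( . E], [Y → . ( E], [Y → . g Y], [Y → . g b (] }  — shift
  I8: { [Y → ( E .] }  — reduce
  I9: { [E → Y . b] }  — shift
  I10: { [E → d .] }  — reduce
  I11: { [E → g .], [Y → . ( E], [Y → . g Y], [Y → . g b (], [Y → g . Y], [Y → g . b (] }  — shift, reduce
  I12: { [E → Y b .] }  — reduce
  I13: { [E → ( ( . P], [E → ( . ( P], [E → . ( ( P], [E → . Y b], [E → . d], [E → . g], [P → . (], [Y → ( . E], [Y → . ( E], [Y → . g Y], [Y → . g b (] }  — shift
  I14: { [E → ( ( . P], [E → ( . ( P], [E → . ( ( P], [E → . Y b], [E → . d], [E → . g], [P → ( .], [P → . (], [Y → ( . E], [Y → . ( E], [Y → . g Y], [Y → . g b (] }  — shift, reduce
  I15: { [E → ( ( P .] }  — reduce

Conflict in state I11:
  Shift-reduce conflict between [E → g .] and [Y → . ( E]
So the grammar is NOT LR(0).

Answer: No. Shift-reduce conflict between [E → g .] and [Y → . ( E]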